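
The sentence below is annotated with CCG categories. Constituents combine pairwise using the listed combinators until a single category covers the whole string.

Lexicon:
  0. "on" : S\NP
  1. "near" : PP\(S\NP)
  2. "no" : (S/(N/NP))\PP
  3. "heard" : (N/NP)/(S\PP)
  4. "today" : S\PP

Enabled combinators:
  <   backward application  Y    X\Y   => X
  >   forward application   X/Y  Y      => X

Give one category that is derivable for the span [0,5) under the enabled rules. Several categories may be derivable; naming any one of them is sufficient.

[0,5] S   >
  [0,3] S/(N/NP)   <
    [0,2] PP   <
      [0,1] "on" : S\NP
      [1,2] "near" : PP\(S\NP)
    [2,3] "no" : (S/(N/NP))\PP
  [3,5] N/NP   >
    [3,4] "heard" : (N/NP)/(S\PP)
    [4,5] "today" : S\PP

S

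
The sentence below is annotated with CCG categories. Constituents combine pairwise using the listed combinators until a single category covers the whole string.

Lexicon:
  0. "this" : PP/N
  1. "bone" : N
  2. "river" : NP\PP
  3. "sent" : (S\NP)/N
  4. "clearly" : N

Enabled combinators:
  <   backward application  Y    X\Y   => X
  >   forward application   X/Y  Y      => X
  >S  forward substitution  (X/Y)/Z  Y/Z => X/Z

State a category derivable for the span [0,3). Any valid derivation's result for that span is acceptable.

NP

[0,5] S   <
  [0,3] NP   <
    [0,2] PP   >
      [0,1] "this" : PP/N
      [1,2] "bone" : N
    [2,3] "river" : NP\PP
  [3,5] S\NP   >
    [3,4] "sent" : (S\NP)/N
    [4,5] "clearly" : N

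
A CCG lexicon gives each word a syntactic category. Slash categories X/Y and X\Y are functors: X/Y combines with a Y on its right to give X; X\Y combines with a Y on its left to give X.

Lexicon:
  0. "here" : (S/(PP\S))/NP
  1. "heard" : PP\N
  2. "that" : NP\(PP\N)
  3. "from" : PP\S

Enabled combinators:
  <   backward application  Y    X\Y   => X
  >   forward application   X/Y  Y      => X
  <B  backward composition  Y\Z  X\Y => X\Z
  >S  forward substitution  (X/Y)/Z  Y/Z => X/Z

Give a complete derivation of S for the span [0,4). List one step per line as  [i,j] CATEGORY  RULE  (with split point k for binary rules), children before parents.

[0,4] S   >
  [0,3] S/(PP\S)   >
    [0,1] "here" : (S/(PP\S))/NP
    [1,3] NP   <
      [1,2] "heard" : PP\N
      [2,3] "that" : NP\(PP\N)
  [3,4] "from" : PP\S

[0,1] (S/(PP\S))/NP  lex  "here"
[1,2] PP\N  lex  "heard"
[2,3] NP\(PP\N)  lex  "that"
[1,3] NP  <  k=2
[0,3] S/(PP\S)  >  k=1
[3,4] PP\S  lex  "from"
[0,4] S  >  k=3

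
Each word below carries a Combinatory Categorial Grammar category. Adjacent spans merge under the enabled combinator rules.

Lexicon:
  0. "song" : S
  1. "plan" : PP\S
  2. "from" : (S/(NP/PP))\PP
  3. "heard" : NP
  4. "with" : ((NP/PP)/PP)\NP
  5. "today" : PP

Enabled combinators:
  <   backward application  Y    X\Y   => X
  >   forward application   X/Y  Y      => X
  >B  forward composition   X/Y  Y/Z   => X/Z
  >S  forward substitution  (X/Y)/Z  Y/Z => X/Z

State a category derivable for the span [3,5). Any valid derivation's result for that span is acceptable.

(NP/PP)/PP

[0,6] S   >
  [0,3] S/(NP/PP)   <
    [0,2] PP   <
      [0,1] "song" : S
      [1,2] "plan" : PP\S
    [2,3] "from" : (S/(NP/PP))\PP
  [3,6] NP/PP   >
    [3,5] (NP/PP)/PP   <
      [3,4] "heard" : NP
      [4,5] "with" : ((NP/PP)/PP)\NP
    [5,6] "today" : PP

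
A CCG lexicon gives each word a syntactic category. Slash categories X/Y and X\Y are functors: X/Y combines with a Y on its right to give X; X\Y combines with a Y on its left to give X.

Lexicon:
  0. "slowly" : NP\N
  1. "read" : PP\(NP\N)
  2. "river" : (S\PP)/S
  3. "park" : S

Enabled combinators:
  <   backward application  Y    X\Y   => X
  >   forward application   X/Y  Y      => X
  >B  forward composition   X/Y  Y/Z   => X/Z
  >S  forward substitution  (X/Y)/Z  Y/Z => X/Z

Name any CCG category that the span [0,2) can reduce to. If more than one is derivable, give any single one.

PP

[0,4] S   <
  [0,2] PP   <
    [0,1] "slowly" : NP\N
    [1,2] "read" : PP\(NP\N)
  [2,4] S\PP   >
    [2,3] "river" : (S\PP)/S
    [3,4] "park" : S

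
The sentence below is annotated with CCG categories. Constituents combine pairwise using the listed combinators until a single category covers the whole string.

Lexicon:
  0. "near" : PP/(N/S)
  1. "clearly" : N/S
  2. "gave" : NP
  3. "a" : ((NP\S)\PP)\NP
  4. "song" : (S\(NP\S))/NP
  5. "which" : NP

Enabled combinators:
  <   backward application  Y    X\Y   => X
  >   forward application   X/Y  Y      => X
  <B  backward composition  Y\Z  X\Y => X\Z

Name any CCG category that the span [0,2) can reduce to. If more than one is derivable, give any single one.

[0,6] S   <
  [0,4] NP\S   <
    [0,2] PP   >
      [0,1] "near" : PP/(N/S)
      [1,2] "clearly" : N/S
    [2,4] (NP\S)\PP   <
      [2,3] "gave" : NP
      [3,4] "a" : ((NP\S)\PP)\NP
  [4,6] S\(NP\S)   >
    [4,5] "song" : (S\(NP\S))/NP
    [5,6] "which" : NP

PP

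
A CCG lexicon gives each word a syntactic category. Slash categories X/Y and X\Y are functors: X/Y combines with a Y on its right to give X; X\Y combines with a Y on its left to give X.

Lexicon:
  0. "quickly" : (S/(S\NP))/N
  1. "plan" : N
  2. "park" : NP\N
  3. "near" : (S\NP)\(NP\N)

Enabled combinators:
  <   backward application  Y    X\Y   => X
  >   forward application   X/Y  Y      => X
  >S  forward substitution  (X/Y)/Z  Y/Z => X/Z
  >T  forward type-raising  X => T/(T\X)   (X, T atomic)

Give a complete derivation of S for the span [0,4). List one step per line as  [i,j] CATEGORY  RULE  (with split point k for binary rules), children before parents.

[0,4] S   >
  [0,2] S/(S\NP)   >
    [0,1] "quickly" : (S/(S\NP))/N
    [1,2] "plan" : N
  [2,4] S\NP   <
    [2,3] "park" : NP\N
    [3,4] "near" : (S\NP)\(NP\N)

[0,1] (S/(S\NP))/N  lex  "quickly"
[1,2] N  lex  "plan"
[0,2] S/(S\NP)  >  k=1
[2,3] NP\N  lex  "park"
[3,4] (S\NP)\(NP\N)  lex  "near"
[2,4] S\NP  <  k=3
[0,4] S  >  k=2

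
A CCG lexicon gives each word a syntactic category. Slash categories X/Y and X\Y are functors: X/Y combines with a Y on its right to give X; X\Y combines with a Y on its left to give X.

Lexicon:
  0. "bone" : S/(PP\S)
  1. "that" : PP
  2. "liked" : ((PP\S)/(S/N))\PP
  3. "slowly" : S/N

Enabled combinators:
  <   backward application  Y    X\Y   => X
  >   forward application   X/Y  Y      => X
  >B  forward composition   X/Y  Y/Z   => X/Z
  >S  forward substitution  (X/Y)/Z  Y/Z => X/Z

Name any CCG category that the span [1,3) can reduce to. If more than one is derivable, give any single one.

(PP\S)/(S/N)

[0,4] S   >
  [0,1] "bone" : S/(PP\S)
  [1,4] PP\S   >
    [1,3] (PP\S)/(S/N)   <
      [1,2] "that" : PP
      [2,3] "liked" : ((PP\S)/(S/N))\PP
    [3,4] "slowly" : S/N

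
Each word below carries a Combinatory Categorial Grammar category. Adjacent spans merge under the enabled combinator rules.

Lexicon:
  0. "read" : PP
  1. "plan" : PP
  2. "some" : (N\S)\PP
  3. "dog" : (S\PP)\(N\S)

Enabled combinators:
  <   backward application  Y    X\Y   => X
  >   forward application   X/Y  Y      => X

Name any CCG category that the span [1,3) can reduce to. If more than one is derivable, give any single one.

[0,4] S   <
  [0,1] "read" : PP
  [1,4] S\PP   <
    [1,3] N\S   <
      [1,2] "plan" : PP
      [2,3] "some" : (N\S)\PP
    [3,4] "dog" : (S\PP)\(N\S)

N\S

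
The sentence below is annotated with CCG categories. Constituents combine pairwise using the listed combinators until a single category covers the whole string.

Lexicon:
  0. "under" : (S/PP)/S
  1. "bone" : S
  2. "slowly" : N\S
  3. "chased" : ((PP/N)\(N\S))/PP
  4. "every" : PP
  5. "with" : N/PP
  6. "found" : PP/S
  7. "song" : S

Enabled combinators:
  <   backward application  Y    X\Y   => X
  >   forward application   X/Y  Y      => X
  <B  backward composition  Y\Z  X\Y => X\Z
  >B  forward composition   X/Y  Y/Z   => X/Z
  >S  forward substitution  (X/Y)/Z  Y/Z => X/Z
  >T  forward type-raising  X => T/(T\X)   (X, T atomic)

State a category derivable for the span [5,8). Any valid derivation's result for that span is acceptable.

N

[0,8] S   >
  [0,5] S/N   >B
    [0,2] S/PP   >
      [0,1] "under" : (S/PP)/S
      [1,2] "bone" : S
    [2,5] PP/N   <
      [2,3] "slowly" : N\S
      [3,5] (PP/N)\(N\S)   >
        [3,4] "chased" : ((PP/N)\(N\S))/PP
        [4,5] "every" : PP
  [5,8] N   >
    [5,6] "with" : N/PP
    [6,8] PP   >
      [6,7] "found" : PP/S
      [7,8] "song" : S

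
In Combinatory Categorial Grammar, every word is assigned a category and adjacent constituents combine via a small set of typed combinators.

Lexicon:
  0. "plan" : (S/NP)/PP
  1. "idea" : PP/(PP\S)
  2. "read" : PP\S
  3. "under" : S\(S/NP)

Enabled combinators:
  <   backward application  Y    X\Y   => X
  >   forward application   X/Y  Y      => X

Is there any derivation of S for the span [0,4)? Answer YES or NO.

YES

[0,4] S   <
  [0,3] S/NP   >
    [0,1] "plan" : (S/NP)/PP
    [1,3] PP   >
      [1,2] "idea" : PP/(PP\S)
      [2,3] "read" : PP\S
  [3,4] "under" : S\(S/NP)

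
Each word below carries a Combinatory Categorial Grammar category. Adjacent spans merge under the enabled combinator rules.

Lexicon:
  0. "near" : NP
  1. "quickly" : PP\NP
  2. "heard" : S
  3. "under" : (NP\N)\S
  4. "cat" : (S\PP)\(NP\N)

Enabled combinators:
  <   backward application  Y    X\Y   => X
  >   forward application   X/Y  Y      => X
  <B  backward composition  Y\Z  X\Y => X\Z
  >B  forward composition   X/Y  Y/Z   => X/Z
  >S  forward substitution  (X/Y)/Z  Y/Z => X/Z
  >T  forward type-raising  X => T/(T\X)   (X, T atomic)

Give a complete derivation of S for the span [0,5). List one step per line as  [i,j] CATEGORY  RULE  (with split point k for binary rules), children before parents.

[0,5] S   <
  [0,2] PP   >
    [0,1] PP/(PP\NP)   >T
      [0,1] "near" : NP
    [1,2] "quickly" : PP\NP
  [2,5] S\PP   <
    [2,4] NP\N   <
      [2,3] "heard" : S
      [3,4] "under" : (NP\N)\S
    [4,5] "cat" : (S\PP)\(NP\N)

[0,1] NP  lex  "near"
[0,1] PP/(PP\NP)  >T
[1,2] PP\NP  lex  "quickly"
[0,2] PP  >  k=1
[2,3] S  lex  "heard"
[3,4] (NP\N)\S  lex  "under"
[2,4] NP\N  <  k=3
[4,5] (S\PP)\(NP\N)  lex  "cat"
[2,5] S\PP  <  k=4
[0,5] S  <  k=2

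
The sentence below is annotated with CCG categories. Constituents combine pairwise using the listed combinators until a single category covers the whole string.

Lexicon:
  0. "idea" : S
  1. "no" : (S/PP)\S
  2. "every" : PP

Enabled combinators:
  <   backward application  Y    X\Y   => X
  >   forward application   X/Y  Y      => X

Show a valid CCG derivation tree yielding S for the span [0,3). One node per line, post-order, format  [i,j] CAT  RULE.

[0,3] S   >
  [0,2] S/PP   <
    [0,1] "idea" : S
    [1,2] "no" : (S/PP)\S
  [2,3] "every" : PP

[0,1] S  lex  "idea"
[1,2] (S/PP)\S  lex  "no"
[0,2] S/PP  <  k=1
[2,3] PP  lex  "every"
[0,3] S  >  k=2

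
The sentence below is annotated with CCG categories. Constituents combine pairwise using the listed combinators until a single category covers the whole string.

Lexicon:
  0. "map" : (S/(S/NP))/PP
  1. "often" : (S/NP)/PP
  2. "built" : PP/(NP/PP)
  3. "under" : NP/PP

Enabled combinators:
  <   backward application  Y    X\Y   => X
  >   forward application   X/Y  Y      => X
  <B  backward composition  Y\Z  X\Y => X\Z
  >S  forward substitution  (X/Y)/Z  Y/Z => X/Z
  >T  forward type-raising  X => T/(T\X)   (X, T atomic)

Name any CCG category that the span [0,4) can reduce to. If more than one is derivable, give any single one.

S

[0,4] S   >
  [0,2] S/PP   >S
    [0,1] "map" : (S/(S/NP))/PP
    [1,2] "often" : (S/NP)/PP
  [2,4] PP   >
    [2,3] "built" : PP/(NP/PP)
    [3,4] "under" : NP/PP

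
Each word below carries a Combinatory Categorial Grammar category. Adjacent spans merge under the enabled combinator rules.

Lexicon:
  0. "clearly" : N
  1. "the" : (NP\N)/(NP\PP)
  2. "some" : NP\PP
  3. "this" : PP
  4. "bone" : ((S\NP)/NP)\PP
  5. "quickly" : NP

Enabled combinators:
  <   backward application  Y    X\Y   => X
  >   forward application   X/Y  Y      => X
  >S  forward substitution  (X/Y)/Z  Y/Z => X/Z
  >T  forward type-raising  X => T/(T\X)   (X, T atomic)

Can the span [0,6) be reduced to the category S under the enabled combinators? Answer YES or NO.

YES

[0,6] S   <
  [0,3] NP   >
    [0,1] NP/(NP\N)   >T
      [0,1] "clearly" : N
    [1,3] NP\N   >
      [1,2] "the" : (NP\N)/(NP\PP)
      [2,3] "some" : NP\PP
  [3,6] S\NP   >
    [3,5] (S\NP)/NP   <
      [3,4] "this" : PP
      [4,5] "bone" : ((S\NP)/NP)\PP
    [5,6] "quickly" : NP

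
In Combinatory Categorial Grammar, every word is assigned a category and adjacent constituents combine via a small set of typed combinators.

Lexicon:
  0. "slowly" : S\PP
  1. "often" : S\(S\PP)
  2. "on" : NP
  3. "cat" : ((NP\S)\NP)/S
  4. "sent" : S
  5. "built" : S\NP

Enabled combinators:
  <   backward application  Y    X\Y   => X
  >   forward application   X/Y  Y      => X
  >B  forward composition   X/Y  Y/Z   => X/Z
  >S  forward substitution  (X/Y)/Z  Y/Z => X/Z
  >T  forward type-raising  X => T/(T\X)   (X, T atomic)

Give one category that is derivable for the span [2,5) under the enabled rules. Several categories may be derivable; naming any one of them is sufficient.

[0,6] S   <
  [0,5] NP   <
    [0,2] S   <
      [0,1] "slowly" : S\PP
      [1,2] "often" : S\(S\PP)
    [2,5] NP\S   <
      [2,3] "on" : NP
      [3,5] (NP\S)\NP   >
        [3,4] "cat" : ((NP\S)\NP)/S
        [4,5] "sent" : S
  [5,6] "built" : S\NP

NP\S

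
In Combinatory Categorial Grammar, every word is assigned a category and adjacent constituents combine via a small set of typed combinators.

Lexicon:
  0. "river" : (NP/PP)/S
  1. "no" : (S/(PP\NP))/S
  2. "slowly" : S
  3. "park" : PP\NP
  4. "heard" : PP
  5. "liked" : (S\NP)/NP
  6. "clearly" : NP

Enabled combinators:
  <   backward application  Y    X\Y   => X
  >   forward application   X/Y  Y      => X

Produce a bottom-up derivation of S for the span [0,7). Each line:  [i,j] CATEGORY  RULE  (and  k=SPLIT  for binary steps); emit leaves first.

[0,7] S   <
  [0,5] NP   >
    [0,4] NP/PP   >
      [0,1] "river" : (NP/PP)/S
      [1,4] S   >
        [1,3] S/(PP\NP)   >
          [1,2] "no" : (S/(PP\NP))/S
          [2,3] "slowly" : S
        [3,4] "park" : PP\NP
    [4,5] "heard" : PP
  [5,7] S\NP   >
    [5,6] "liked" : (S\NP)/NP
    [6,7] "clearly" : NP

[0,1] (NP/PP)/S  lex  "river"
[1,2] (S/(PP\NP))/S  lex  "no"
[2,3] S  lex  "slowly"
[1,3] S/(PP\NP)  >  k=2
[3,4] PP\NP  lex  "park"
[1,4] S  >  k=3
[0,4] NP/PP  >  k=1
[4,5] PP  lex  "heard"
[0,5] NP  >  k=4
[5,6] (S\NP)/NP  lex  "liked"
[6,7] NP  lex  "clearly"
[5,7] S\NP  >  k=6
[0,7] S  <  k=5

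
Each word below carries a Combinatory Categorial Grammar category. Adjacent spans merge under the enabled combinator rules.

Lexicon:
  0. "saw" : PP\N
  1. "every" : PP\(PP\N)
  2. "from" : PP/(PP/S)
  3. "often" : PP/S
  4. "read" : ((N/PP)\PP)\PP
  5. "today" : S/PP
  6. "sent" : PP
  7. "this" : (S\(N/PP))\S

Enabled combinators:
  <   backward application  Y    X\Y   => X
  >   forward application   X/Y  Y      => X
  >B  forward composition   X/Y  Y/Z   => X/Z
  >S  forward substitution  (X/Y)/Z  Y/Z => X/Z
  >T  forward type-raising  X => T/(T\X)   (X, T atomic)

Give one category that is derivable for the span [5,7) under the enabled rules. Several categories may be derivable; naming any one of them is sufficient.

S

[0,8] S   <
  [0,5] N/PP   <
    [0,2] PP   <
      [0,1] "saw" : PP\N
      [1,2] "every" : PP\(PP\N)
    [2,5] (N/PP)\PP   <
      [2,4] PP   >
        [2,3] "from" : PP/(PP/S)
        [3,4] "often" : PP/S
      [4,5] "read" : ((N/PP)\PP)\PP
  [5,8] S\(N/PP)   <
    [5,7] S   >
      [5,6] "today" : S/PP
      [6,7] "sent" : PP
    [7,8] "this" : (S\(N/PP))\S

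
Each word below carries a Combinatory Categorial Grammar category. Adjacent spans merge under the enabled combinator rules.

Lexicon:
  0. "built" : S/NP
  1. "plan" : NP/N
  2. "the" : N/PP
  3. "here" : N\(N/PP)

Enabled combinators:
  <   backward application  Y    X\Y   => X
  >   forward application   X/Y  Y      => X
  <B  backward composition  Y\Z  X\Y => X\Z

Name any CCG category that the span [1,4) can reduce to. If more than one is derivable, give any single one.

NP

[0,4] S   >
  [0,1] "built" : S/NP
  [1,4] NP   >
    [1,2] "plan" : NP/N
    [2,4] N   <
      [2,3] "the" : N/PP
      [3,4] "here" : N\(N/PP)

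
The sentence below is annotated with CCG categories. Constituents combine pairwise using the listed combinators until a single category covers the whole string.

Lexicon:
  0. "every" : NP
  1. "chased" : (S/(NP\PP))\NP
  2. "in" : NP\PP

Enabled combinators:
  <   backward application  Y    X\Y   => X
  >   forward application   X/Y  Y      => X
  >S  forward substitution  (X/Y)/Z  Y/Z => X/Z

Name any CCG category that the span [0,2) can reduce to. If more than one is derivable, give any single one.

S/(NP\PP)

[0,3] S   >
  [0,2] S/(NP\PP)   <
    [0,1] "every" : NP
    [1,2] "chased" : (S/(NP\PP))\NP
  [2,3] "in" : NP\PP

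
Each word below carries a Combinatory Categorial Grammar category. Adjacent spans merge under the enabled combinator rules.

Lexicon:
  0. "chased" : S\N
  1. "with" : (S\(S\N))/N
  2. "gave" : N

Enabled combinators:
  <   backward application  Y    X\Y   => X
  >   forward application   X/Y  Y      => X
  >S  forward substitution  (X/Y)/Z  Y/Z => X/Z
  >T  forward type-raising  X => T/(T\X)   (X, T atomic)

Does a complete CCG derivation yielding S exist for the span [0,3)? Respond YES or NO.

[0,3] S   <
  [0,1] "chased" : S\N
  [1,3] S\(S\N)   >
    [1,2] "with" : (S\(S\N))/N
    [2,3] "gave" : N

YES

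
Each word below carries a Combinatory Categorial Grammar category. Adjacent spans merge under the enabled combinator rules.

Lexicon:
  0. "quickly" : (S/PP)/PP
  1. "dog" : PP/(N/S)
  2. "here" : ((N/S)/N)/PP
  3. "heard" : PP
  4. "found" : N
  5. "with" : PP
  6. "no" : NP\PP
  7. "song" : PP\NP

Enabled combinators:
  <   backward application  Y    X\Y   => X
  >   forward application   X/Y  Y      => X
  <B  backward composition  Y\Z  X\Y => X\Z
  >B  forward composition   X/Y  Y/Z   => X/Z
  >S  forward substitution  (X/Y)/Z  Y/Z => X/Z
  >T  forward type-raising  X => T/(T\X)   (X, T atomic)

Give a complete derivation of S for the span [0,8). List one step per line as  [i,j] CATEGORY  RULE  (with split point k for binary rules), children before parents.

[0,1] (S/PP)/PP  lex  "quickly"
[1,2] PP/(N/S)  lex  "dog"
[2,3] ((N/S)/N)/PP  lex  "here"
[3,4] PP  lex  "heard"
[2,4] (N/S)/N  >  k=3
[4,5] N  lex  "found"
[2,5] N/S  >  k=4
[1,5] PP  >  k=2
[0,5] S/PP  >  k=1
[5,6] PP  lex  "with"
[5,6] NP/(NP\PP)  >T
[6,7] NP\PP  lex  "no"
[5,7] NP  >  k=6
[7,8] PP\NP  lex  "song"
[5,8] PP  <  k=7
[0,8] S  >  k=5

[0,8] S   >
  [0,5] S/PP   >
    [0,1] "quickly" : (S/PP)/PP
    [1,5] PP   >
      [1,2] "dog" : PP/(N/S)
      [2,5] N/S   >
        [2,4] (N/S)/N   >
          [2,3] "here" : ((N/S)/N)/PP
          [3,4] "heard" : PP
        [4,5] "found" : N
  [5,8] PP   <
    [5,7] NP   >
      [5,6] NP/(NP\PP)   >T
        [5,6] "with" : PP
      [6,7] "no" : NP\PP
    [7,8] "song" : PP\NP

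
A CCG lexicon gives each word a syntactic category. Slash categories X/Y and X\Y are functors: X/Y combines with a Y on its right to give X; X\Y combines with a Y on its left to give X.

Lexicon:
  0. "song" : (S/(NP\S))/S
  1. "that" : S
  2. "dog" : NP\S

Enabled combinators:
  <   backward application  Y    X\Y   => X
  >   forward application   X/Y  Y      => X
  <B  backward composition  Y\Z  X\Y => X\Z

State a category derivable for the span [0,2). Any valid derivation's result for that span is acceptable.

S/(NP\S)

[0,3] S   >
  [0,2] S/(NP\S)   >
    [0,1] "song" : (S/(NP\S))/S
    [1,2] "that" : S
  [2,3] "dog" : NP\S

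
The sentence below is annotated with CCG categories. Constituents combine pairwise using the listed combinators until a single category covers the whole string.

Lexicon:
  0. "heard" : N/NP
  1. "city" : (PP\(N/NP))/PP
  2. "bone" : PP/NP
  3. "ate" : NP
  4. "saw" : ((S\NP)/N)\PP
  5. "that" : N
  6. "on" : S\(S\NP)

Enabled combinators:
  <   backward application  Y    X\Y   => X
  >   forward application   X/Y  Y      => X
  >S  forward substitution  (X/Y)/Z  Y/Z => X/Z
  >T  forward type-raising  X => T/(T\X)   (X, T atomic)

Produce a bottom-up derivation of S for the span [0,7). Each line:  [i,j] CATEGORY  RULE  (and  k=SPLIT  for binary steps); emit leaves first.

[0,1] N/NP  lex  "heard"
[1,2] (PP\(N/NP))/PP  lex  "city"
[2,3] PP/NP  lex  "bone"
[3,4] NP  lex  "ate"
[2,4] PP  >  k=3
[1,4] PP\(N/NP)  >  k=2
[0,4] PP  <  k=1
[4,5] ((S\NP)/N)\PP  lex  "saw"
[0,5] (S\NP)/N  <  k=4
[5,6] N  lex  "that"
[0,6] S\NP  >  k=5
[6,7] S\(S\NP)  lex  "on"
[0,7] S  <  k=6

[0,7] S   <
  [0,6] S\NP   >
    [0,5] (S\NP)/N   <
      [0,4] PP   <
        [0,1] "heard" : N/NP
        [1,4] PP\(N/NP)   >
          [1,2] "city" : (PP\(N/NP))/PP
          [2,4] PP   >
            [2,3] "bone" : PP/NP
            [3,4] "ate" : NP
      [4,5] "saw" : ((S\NP)/N)\PP
    [5,6] "that" : N
  [6,7] "on" : S\(S\NP)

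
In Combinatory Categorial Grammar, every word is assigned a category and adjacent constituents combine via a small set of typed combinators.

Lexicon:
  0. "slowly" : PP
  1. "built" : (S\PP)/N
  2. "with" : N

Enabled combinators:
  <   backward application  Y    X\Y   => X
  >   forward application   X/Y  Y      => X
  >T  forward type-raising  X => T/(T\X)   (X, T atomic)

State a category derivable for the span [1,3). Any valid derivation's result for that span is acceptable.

S\PP

[0,3] S   <
  [0,1] "slowly" : PP
  [1,3] S\PP   >
    [1,2] "built" : (S\PP)/N
    [2,3] "with" : N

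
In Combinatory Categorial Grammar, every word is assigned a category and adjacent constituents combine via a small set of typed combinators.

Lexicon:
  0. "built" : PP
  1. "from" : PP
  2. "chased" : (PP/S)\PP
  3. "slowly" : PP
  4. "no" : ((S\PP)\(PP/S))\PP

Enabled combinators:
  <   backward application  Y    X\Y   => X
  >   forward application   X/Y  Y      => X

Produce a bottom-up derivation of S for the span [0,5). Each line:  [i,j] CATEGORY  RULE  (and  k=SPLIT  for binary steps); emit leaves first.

[0,5] S   <
  [0,1] "built" : PP
  [1,5] S\PP   <
    [1,3] PP/S   <
      [1,2] "from" : PP
      [2,3] "chased" : (PP/S)\PP
    [3,5] (S\PP)\(PP/S)   <
      [3,4] "slowly" : PP
      [4,5] "no" : ((S\PP)\(PP/S))\PP

[0,1] PP  lex  "built"
[1,2] PP  lex  "from"
[2,3] (PP/S)\PP  lex  "chased"
[1,3] PP/S  <  k=2
[3,4] PP  lex  "slowly"
[4,5] ((S\PP)\(PP/S))\PP  lex  "no"
[3,5] (S\PP)\(PP/S)  <  k=4
[1,5] S\PP  <  k=3
[0,5] S  <  k=1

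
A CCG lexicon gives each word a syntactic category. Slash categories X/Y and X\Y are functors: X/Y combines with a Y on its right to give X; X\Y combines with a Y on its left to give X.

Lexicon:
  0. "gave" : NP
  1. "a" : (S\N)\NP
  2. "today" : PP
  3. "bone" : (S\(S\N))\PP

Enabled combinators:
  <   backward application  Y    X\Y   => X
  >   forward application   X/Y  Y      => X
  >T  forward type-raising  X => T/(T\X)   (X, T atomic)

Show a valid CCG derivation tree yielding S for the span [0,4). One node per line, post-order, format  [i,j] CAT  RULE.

[0,1] NP  lex  "gave"
[1,2] (S\N)\NP  lex  "a"
[0,2] S\N  <  k=1
[2,3] PP  lex  "today"
[3,4] (S\(S\N))\PP  lex  "bone"
[2,4] S\(S\N)  <  k=3
[0,4] S  <  k=2

[0,4] S   <
  [0,2] S\N   <
    [0,1] "gave" : NP
    [1,2] "a" : (S\N)\NP
  [2,4] S\(S\N)   <
    [2,3] "today" : PP
    [3,4] "bone" : (S\(S\N))\PP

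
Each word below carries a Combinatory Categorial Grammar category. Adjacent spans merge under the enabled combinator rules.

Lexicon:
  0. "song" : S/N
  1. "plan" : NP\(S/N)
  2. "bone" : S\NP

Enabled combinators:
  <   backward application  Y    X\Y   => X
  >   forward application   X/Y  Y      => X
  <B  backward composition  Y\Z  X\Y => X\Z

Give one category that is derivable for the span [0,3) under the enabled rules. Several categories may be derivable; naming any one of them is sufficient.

S

[0,3] S   <
  [0,2] NP   <
    [0,1] "song" : S/N
    [1,2] "plan" : NP\(S/N)
  [2,3] "bone" : S\NP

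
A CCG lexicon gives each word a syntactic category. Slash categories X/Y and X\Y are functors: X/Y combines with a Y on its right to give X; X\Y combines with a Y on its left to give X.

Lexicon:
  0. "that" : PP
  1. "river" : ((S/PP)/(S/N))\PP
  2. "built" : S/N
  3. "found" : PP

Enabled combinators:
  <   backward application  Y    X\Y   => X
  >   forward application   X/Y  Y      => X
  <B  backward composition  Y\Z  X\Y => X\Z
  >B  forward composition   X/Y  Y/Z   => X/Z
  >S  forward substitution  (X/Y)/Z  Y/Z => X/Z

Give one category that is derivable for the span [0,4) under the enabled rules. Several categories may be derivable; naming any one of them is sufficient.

[0,4] S   >
  [0,3] S/PP   >
    [0,2] (S/PP)/(S/N)   <
      [0,1] "that" : PP
      [1,2] "river" : ((S/PP)/(S/N))\PP
    [2,3] "built" : S/N
  [3,4] "found" : PP

S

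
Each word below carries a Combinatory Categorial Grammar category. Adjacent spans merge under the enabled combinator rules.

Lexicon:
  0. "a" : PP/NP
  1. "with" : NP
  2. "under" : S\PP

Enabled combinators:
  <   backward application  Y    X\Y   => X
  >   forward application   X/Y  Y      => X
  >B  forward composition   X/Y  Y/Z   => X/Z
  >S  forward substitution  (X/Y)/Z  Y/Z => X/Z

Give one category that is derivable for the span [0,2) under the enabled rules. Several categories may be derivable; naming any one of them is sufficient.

[0,3] S   <
  [0,2] PP   >
    [0,1] "a" : PP/NP
    [1,2] "with" : NP
  [2,3] "under" : S\PP

PP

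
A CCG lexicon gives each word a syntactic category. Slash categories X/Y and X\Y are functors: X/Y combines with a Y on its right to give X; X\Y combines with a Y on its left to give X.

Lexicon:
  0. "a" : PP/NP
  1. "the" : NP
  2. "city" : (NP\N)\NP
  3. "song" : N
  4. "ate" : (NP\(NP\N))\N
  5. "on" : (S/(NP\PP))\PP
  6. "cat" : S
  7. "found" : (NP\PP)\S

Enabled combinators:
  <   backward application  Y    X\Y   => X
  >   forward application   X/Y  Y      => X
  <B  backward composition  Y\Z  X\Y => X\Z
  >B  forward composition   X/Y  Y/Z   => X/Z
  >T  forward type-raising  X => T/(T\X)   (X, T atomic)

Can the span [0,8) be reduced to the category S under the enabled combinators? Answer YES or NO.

[0,8] S   >
  [0,6] S/(NP\PP)   <
    [0,5] PP   >
      [0,1] "a" : PP/NP
      [1,5] NP   <
        [1,3] NP\N   <
          [1,2] "the" : NP
          [2,3] "city" : (NP\N)\NP
        [3,5] NP\(NP\N)   <
          [3,4] "song" : N
          [4,5] "ate" : (NP\(NP\N))\N
    [5,6] "on" : (S/(NP\PP))\PP
  [6,8] NP\PP   <
    [6,7] "cat" : S
    [7,8] "found" : (NP\PP)\S

YES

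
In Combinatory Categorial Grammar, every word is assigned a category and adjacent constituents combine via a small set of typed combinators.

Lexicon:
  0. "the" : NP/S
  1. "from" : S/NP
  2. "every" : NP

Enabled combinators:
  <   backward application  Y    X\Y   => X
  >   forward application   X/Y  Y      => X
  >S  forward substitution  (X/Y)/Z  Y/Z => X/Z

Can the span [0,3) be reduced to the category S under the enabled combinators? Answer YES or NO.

NO

NP/S S/NP NP
CKY chart[0,3] = {NP}; S ∉ chart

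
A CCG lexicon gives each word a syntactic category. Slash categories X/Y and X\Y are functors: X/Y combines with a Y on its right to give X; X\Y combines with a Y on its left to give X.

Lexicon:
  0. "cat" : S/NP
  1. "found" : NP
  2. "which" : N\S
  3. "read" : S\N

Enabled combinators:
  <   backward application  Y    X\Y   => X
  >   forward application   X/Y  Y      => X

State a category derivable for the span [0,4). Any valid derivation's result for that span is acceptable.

[0,4] S   <
  [0,3] N   <
    [0,2] S   >
      [0,1] "cat" : S/NP
      [1,2] "found" : NP
    [2,3] "which" : N\S
  [3,4] "read" : S\N

S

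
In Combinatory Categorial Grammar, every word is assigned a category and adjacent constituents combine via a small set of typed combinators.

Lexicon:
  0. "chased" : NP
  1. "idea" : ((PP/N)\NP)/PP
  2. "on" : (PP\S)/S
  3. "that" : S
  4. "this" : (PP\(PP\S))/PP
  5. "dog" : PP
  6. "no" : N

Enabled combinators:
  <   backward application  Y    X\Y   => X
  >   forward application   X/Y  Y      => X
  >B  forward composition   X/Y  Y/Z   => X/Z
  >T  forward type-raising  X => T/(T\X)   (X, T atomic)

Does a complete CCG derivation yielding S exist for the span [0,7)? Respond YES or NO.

NP ((PP/N)\NP)/PP (PP\S)/S S (PP\(PP\S))/PP PP N
CKY chart[0,7] = {N/(N\PP), NP/(NP\PP), PP, PP/(N\N), PP/(PP\PP), S/(S\PP)}; S ∉ chart

NO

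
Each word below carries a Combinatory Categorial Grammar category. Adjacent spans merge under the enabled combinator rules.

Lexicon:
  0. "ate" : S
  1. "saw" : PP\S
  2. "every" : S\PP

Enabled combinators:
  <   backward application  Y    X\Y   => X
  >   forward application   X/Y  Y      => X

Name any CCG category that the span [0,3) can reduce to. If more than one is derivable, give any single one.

[0,3] S   <
  [0,2] PP   <
    [0,1] "ate" : S
    [1,2] "saw" : PP\S
  [2,3] "every" : S\PP

S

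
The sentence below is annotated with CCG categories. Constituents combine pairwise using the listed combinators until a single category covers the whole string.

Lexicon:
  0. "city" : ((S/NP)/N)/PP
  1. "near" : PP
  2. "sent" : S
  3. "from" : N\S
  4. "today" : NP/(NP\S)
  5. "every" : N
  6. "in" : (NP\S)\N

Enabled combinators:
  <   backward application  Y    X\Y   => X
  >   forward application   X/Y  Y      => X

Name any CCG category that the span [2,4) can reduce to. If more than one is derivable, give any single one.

[0,7] S   >
  [0,4] S/NP   >
    [0,2] (S/NP)/N   >
      [0,1] "city" : ((S/NP)/N)/PP
      [1,2] "near" : PP
    [2,4] N   <
      [2,3] "sent" : S
      [3,4] "from" : N\S
  [4,7] NP   >
    [4,5] "today" : NP/(NP\S)
    [5,7] NP\S   <
      [5,6] "every" : N
      [6,7] "in" : (NP\S)\N

N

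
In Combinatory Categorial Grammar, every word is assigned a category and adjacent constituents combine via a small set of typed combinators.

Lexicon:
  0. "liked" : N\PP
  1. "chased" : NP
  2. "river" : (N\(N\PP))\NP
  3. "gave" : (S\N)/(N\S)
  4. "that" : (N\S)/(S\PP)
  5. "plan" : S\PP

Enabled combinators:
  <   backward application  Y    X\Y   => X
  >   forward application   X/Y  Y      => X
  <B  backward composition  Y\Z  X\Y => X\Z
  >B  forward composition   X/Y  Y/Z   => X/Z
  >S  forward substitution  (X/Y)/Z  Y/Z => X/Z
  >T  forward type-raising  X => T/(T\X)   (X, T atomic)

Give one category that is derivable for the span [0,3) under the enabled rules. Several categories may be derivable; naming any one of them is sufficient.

[0,6] S   <
  [0,3] N   <
    [0,1] "liked" : N\PP
    [1,3] N\(N\PP)   <
      [1,2] "chased" : NP
      [2,3] "river" : (N\(N\PP))\NP
  [3,6] S\N   >
    [3,4] "gave" : (S\N)/(N\S)
    [4,6] N\S   >
      [4,5] "that" : (N\S)/(S\PP)
      [5,6] "plan" : S\PP

N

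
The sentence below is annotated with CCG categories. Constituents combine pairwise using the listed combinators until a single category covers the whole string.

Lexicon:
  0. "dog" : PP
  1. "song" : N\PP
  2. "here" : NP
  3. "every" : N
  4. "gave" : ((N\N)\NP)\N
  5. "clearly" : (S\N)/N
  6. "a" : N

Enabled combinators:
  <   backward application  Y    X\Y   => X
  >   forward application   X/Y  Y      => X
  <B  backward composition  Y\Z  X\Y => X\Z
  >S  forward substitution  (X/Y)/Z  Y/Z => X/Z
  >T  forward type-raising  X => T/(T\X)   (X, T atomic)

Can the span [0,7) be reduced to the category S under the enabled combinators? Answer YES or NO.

[0,7] S   >
  [0,1] S/(S\PP)   >T
    [0,1] "dog" : PP
  [1,7] S\PP   <B
    [1,5] N\PP   <B
      [1,2] "song" : N\PP
      [2,5] N\N   <
        [2,3] "here" : NP
        [3,5] (N\N)\NP   <
          [3,4] "every" : N
          [4,5] "gave" : ((N\N)\NP)\N
    [5,7] S\N   >
      [5,6] "clearly" : (S\N)/N
      [6,7] "a" : N

YES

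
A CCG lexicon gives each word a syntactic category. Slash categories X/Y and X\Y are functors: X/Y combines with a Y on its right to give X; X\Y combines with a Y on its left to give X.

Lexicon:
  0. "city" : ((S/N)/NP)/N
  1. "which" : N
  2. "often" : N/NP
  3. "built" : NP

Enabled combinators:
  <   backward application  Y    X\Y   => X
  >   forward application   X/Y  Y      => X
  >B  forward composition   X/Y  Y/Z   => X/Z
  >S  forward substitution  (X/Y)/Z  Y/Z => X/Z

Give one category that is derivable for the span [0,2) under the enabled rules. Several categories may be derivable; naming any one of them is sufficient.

(S/N)/NP

[0,4] S   >
  [0,3] S/NP   >S
    [0,2] (S/N)/NP   >
      [0,1] "city" : ((S/N)/NP)/N
      [1,2] "which" : N
    [2,3] "often" : N/NP
  [3,4] "built" : NP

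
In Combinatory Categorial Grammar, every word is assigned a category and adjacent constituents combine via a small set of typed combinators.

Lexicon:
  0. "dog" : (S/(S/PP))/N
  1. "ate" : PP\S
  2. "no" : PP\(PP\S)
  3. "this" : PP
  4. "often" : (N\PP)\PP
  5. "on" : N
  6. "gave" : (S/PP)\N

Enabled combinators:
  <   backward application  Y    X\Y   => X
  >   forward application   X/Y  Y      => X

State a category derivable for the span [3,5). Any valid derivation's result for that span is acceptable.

[0,7] S   >
  [0,5] S/(S/PP)   >
    [0,1] "dog" : (S/(S/PP))/N
    [1,5] N   <
      [1,3] PP   <
        [1,2] "ate" : PP\S
        [2,3] "no" : PP\(PP\S)
      [3,5] N\PP   <
        [3,4] "this" : PP
        [4,5] "often" : (N\PP)\PP
  [5,7] S/PP   <
    [5,6] "on" : N
    [6,7] "gave" : (S/PP)\N

N\PP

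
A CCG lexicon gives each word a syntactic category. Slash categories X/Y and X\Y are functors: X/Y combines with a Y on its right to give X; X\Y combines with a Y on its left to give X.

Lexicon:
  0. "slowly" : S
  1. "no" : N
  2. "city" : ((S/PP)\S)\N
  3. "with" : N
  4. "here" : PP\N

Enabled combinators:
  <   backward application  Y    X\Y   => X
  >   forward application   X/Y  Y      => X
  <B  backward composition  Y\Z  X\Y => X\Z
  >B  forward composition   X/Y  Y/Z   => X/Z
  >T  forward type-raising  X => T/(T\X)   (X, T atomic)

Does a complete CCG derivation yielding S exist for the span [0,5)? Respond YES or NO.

YES

[0,5] S   >
  [0,3] S/PP   <
    [0,1] "slowly" : S
    [1,3] (S/PP)\S   <
      [1,2] "no" : N
      [2,3] "city" : ((S/PP)\S)\N
  [3,5] PP   <
    [3,4] "with" : N
    [4,5] "here" : PP\N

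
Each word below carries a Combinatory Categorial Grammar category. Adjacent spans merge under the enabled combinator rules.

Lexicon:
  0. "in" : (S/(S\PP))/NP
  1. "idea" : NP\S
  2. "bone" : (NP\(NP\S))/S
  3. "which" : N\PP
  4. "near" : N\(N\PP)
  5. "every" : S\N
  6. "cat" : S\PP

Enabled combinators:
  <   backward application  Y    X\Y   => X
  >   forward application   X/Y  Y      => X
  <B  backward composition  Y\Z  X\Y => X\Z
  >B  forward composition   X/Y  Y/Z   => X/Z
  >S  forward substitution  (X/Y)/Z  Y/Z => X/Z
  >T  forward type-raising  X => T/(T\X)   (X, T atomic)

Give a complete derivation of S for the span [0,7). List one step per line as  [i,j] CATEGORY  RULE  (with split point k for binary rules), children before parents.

[0,7] S   >
  [0,6] S/(S\PP)   >
    [0,1] "in" : (S/(S\PP))/NP
    [1,6] NP   <
      [1,2] "idea" : NP\S
      [2,6] NP\(NP\S)   >
        [2,3] "bone" : (NP\(NP\S))/S
        [3,6] S   <
          [3,5] N   <
            [3,4] "which" : N\PP
            [4,5] "near" : N\(N\PP)
          [5,6] "every" : S\N
  [6,7] "cat" : S\PP

[0,1] (S/(S\PP))/NP  lex  "in"
[1,2] NP\S  lex  "idea"
[2,3] (NP\(NP\S))/S  lex  "bone"
[3,4] N\PP  lex  "which"
[4,5] N\(N\PP)  lex  "near"
[3,5] N  <  k=4
[5,6] S\N  lex  "every"
[3,6] S  <  k=5
[2,6] NP\(NP\S)  >  k=3
[1,6] NP  <  k=2
[0,6] S/(S\PP)  >  k=1
[6,7] S\PP  lex  "cat"
[0,7] S  >  k=6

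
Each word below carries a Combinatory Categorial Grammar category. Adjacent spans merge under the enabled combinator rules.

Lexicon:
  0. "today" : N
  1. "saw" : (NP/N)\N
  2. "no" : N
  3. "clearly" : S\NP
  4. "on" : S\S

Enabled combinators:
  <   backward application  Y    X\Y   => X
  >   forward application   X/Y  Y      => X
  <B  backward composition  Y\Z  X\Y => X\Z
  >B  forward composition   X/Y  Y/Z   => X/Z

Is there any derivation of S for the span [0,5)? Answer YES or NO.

[0,5] S   <
  [0,3] NP   >
    [0,2] NP/N   <
      [0,1] "today" : N
      [1,2] "saw" : (NP/N)\N
    [2,3] "no" : N
  [3,5] S\NP   <B
    [3,4] "clearly" : S\NP
    [4,5] "on" : S\S

YES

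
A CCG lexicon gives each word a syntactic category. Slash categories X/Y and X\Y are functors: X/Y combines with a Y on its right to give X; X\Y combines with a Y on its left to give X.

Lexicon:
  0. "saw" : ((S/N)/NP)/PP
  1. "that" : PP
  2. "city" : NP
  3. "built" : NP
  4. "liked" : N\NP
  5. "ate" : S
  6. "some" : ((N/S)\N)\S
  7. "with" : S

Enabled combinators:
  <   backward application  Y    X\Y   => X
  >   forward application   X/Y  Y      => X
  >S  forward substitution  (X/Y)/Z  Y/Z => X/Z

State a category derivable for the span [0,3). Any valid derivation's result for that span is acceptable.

[0,8] S   >
  [0,3] S/N   >
    [0,2] (S/N)/NP   >
      [0,1] "saw" : ((S/N)/NP)/PP
      [1,2] "that" : PP
    [2,3] "city" : NP
  [3,8] N   >
    [3,7] N/S   <
      [3,5] N   <
        [3,4] "built" : NP
        [4,5] "liked" : N\NP
      [5,7] (N/S)\N   <
        [5,6] "ate" : S
        [6,7] "some" : ((N/S)\N)\S
    [7,8] "with" : S

S/N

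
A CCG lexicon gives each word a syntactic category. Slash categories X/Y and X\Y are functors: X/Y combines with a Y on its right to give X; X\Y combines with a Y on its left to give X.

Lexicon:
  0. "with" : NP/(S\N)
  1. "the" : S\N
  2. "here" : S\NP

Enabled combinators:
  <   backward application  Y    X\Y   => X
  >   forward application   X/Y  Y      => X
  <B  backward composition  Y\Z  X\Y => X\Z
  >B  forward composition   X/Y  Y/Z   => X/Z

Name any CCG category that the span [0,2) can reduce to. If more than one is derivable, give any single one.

NP

[0,3] S   <
  [0,2] NP   >
    [0,1] "with" : NP/(S\N)
    [1,2] "the" : S\N
  [2,3] "here" : S\NP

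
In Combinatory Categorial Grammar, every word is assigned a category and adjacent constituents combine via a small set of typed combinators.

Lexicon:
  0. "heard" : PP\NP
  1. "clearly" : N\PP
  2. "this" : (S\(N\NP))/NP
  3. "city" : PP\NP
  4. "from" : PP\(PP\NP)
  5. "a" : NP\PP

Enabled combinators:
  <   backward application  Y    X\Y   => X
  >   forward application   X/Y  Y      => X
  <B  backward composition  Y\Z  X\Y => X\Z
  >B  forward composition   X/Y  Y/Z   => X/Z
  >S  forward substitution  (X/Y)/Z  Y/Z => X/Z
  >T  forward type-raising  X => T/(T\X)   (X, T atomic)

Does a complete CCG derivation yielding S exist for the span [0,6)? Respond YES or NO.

[0,6] S   <
  [0,2] N\NP   <B
    [0,1] "heard" : PP\NP
    [1,2] "clearly" : N\PP
  [2,6] S\(N\NP)   >
    [2,3] "this" : (S\(N\NP))/NP
    [3,6] NP   <
      [3,5] PP   <
        [3,4] "city" : PP\NP
        [4,5] "from" : PP\(PP\NP)
      [5,6] "a" : NP\PP

YES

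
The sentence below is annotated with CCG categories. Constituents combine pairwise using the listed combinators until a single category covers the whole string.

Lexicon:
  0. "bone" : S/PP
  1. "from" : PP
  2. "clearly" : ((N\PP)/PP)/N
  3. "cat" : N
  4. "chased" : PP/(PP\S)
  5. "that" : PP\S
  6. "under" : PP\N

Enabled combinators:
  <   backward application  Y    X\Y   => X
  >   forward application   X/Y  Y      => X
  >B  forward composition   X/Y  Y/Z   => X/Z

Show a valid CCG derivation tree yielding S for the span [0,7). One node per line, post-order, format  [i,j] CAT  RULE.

[0,7] S   >
  [0,1] "bone" : S/PP
  [1,7] PP   <
    [1,6] N   <
      [1,2] "from" : PP
      [2,6] N\PP   >
        [2,4] (N\PP)/PP   >
          [2,3] "clearly" : ((N\PP)/PP)/N
          [3,4] "cat" : N
        [4,6] PP   >
          [4,5] "chased" : PP/(PP\S)
          [5,6] "that" : PP\S
    [6,7] "under" : PP\N

[0,1] S/PP  lex  "bone"
[1,2] PP  lex  "from"
[2,3] ((N\PP)/PP)/N  lex  "clearly"
[3,4] N  lex  "cat"
[2,4] (N\PP)/PP  >  k=3
[4,5] PP/(PP\S)  lex  "chased"
[5,6] PP\S  lex  "that"
[4,6] PP  >  k=5
[2,6] N\PP  >  k=4
[1,6] N  <  k=2
[6,7] PP\N  lex  "under"
[1,7] PP  <  k=6
[0,7] S  >  k=1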